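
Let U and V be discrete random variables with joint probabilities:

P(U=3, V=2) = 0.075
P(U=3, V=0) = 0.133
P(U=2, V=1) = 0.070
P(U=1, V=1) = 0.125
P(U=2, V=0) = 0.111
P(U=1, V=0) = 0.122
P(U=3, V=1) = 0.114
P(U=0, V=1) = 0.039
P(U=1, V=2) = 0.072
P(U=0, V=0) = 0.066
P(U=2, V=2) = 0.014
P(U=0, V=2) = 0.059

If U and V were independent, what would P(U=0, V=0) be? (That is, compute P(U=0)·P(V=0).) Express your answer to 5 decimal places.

P(U=0) = 0.066 + 0.039 + 0.059 = 0.164.
P(V=0) = 0.066 + 0.122 + 0.111 + 0.133 = 0.432.
Product: 0.164 × 0.432 = 0.07085.

0.07085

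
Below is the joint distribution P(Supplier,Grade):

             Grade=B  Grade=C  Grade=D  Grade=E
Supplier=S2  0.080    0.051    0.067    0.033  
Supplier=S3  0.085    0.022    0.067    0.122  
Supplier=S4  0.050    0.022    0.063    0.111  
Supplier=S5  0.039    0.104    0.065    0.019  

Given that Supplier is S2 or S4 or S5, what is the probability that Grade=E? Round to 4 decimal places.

P(Supplier=S2) = 0.080 + 0.051 + 0.067 + 0.033 = 0.231.
P(Supplier=S4) = 0.050 + 0.022 + 0.063 + 0.111 = 0.246.
P(Supplier=S5) = 0.039 + 0.104 + 0.065 + 0.019 = 0.227.
P(Supplier ∈ {S2, S4, S5}) = 0.231 + 0.246 + 0.227 = 0.704; P(Grade=E, Supplier ∈ {S2, S4, S5}) = 0.033 + 0.111 + 0.019 = 0.163.
P(Grade=E | Supplier ∈ {S2, S4, S5}) = 0.163/0.704 = 0.2315.

0.2315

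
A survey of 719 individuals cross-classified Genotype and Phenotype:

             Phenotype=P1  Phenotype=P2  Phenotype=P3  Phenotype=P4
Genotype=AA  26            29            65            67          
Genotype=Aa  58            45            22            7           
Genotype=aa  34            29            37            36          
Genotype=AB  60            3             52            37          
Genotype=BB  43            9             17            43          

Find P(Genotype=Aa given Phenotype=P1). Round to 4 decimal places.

0.2624

Total with Phenotype=P1: 26 + 58 + 34 + 60 + 43 = 221.
P(Genotype=Aa | Phenotype=P1) = 58/221 = 0.2624.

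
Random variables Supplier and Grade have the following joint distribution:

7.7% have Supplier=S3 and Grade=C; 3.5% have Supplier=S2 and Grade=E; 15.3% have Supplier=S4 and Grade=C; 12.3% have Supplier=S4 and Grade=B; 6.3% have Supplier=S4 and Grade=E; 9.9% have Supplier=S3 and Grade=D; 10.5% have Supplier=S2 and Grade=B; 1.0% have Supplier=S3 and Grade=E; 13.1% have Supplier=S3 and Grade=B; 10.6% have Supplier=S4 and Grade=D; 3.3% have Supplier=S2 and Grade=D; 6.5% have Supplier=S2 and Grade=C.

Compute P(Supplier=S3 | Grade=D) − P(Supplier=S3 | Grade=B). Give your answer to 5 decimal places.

P(Grade=D) = 0.033 + 0.099 + 0.106 = 0.238; P(Supplier=S3 | Grade=D) = 0.099/0.238 = 0.415966.
P(Grade=B) = 0.105 + 0.131 + 0.123 = 0.359; P(Supplier=S3 | Grade=B) = 0.131/0.359 = 0.364903.
Difference = 0.05106.

0.05106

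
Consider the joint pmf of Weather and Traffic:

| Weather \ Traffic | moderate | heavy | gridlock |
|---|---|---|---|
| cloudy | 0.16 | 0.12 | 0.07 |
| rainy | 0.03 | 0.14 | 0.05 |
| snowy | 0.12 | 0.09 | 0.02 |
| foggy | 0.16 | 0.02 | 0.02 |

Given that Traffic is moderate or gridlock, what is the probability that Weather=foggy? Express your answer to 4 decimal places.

0.2857

P(Traffic=moderate) = 0.16 + 0.03 + 0.12 + 0.16 = 0.47.
P(Traffic=gridlock) = 0.07 + 0.05 + 0.02 + 0.02 = 0.16.
P(Traffic ∈ {moderate, gridlock}) = 0.47 + 0.16 = 0.63; P(Weather=foggy, Traffic ∈ {moderate, gridlock}) = 0.16 + 0.02 = 0.18.
P(Weather=foggy | Traffic ∈ {moderate, gridlock}) = 0.18/0.63 = 0.2857.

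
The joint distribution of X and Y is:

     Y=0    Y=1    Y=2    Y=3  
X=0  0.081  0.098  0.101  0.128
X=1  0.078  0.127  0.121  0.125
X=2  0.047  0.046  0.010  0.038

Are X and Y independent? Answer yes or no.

P(X=2) = 0.141 and P(Y=2) = 0.232, so their product is 0.03271, but P(X=2, Y=2) = 0.010. Since these differ, X and Y are not independent.

no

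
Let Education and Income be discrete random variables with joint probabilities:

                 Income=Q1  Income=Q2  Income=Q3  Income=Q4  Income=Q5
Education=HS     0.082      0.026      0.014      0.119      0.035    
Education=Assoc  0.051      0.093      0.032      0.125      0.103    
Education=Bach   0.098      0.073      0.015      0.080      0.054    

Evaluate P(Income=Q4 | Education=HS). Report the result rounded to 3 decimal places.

0.431

P(Education=HS) = 0.082 + 0.026 + 0.014 + 0.119 + 0.035 = 0.276.
P(Income=Q4 | Education=HS) = 0.119/0.276 = 0.431.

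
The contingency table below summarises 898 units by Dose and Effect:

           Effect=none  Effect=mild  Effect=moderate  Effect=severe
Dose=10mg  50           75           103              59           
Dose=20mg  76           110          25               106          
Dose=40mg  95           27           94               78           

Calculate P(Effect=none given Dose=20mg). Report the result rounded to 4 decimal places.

Total with Dose=20mg: 76 + 110 + 25 + 106 = 317.
P(Effect=none | Dose=20mg) = 76/317 = 0.2397.

0.2397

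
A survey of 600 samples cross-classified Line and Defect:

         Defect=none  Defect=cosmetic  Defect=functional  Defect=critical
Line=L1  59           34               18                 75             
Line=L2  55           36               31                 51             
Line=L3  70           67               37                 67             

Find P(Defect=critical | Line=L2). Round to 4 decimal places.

0.2948

Total with Line=L2: 55 + 36 + 31 + 51 = 173.
P(Defect=critical | Line=L2) = 51/173 = 0.2948.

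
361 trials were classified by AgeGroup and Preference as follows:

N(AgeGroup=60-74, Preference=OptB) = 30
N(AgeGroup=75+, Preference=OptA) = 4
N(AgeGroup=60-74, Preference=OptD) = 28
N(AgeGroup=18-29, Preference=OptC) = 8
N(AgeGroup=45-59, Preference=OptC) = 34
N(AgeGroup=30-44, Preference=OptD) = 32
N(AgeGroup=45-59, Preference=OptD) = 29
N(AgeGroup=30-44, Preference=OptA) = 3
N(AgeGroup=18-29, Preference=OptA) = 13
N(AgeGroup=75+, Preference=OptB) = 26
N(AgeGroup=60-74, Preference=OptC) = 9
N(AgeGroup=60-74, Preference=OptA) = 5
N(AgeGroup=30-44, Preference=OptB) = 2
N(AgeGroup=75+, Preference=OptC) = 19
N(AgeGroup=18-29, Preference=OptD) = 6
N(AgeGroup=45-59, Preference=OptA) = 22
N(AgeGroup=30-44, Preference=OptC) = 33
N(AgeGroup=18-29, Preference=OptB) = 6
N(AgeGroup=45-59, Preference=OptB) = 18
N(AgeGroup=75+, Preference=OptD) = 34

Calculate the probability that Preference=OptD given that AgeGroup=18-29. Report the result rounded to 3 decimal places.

0.182

Total with AgeGroup=18-29: 13 + 6 + 8 + 6 = 33.
P(Preference=OptD | AgeGroup=18-29) = 6/33 = 0.182.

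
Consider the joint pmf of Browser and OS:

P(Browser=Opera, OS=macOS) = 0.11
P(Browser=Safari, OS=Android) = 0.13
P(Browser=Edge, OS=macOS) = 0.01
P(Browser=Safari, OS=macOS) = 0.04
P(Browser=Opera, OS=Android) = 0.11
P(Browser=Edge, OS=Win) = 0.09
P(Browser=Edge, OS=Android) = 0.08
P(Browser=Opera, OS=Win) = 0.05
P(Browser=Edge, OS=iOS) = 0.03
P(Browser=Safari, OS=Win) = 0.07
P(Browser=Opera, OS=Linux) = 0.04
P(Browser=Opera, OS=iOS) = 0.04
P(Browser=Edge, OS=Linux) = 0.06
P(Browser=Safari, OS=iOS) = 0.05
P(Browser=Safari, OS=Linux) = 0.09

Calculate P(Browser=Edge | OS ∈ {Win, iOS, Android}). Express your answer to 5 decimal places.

0.30769

P(OS=Win) = 0.07 + 0.09 + 0.05 = 0.21.
P(OS=iOS) = 0.05 + 0.03 + 0.04 = 0.12.
P(OS=Android) = 0.13 + 0.08 + 0.11 = 0.32.
P(OS ∈ {Win, iOS, Android}) = 0.21 + 0.12 + 0.32 = 0.65; P(Browser=Edge, OS ∈ {Win, iOS, Android}) = 0.09 + 0.03 + 0.08 = 0.20.
P(Browser=Edge | OS ∈ {Win, iOS, Android}) = 0.20/0.65 = 0.30769.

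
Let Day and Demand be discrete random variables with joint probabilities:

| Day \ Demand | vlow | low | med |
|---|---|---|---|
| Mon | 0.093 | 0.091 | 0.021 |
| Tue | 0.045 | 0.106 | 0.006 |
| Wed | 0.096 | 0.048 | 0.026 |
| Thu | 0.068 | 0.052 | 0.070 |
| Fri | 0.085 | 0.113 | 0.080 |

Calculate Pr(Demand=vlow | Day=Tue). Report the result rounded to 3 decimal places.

P(Day=Tue) = 0.045 + 0.106 + 0.006 = 0.157.
P(Demand=vlow | Day=Tue) = 0.045/0.157 = 0.287.

0.287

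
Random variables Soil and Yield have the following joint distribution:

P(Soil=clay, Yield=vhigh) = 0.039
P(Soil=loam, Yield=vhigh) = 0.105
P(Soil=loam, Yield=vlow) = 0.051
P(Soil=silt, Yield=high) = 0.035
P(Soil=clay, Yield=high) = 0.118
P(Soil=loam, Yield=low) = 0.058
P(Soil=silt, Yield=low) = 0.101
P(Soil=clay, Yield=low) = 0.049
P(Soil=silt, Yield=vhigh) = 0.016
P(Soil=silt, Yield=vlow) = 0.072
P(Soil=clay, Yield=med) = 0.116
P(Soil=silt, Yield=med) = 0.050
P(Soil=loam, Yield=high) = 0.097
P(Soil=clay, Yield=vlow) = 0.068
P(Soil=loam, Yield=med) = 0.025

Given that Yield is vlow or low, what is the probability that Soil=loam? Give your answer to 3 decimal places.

0.273

P(Yield=vlow) = 0.051 + 0.068 + 0.072 = 0.191.
P(Yield=low) = 0.058 + 0.049 + 0.101 = 0.208.
P(Yield ∈ {vlow, low}) = 0.191 + 0.208 = 0.399; P(Soil=loam, Yield ∈ {vlow, low}) = 0.051 + 0.058 = 0.109.
P(Soil=loam | Yield ∈ {vlow, low}) = 0.109/0.399 = 0.273.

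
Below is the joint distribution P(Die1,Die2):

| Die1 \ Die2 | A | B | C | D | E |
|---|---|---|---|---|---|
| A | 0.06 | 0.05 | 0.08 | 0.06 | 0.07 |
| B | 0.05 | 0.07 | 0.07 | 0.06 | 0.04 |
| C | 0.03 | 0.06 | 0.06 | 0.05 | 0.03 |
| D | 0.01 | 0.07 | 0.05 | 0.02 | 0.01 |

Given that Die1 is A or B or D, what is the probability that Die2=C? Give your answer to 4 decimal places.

P(Die1=A) = 0.06 + 0.05 + 0.08 + 0.06 + 0.07 = 0.32.
P(Die1=B) = 0.05 + 0.07 + 0.07 + 0.06 + 0.04 = 0.29.
P(Die1=D) = 0.01 + 0.07 + 0.05 + 0.02 + 0.01 = 0.16.
P(Die1 ∈ {A, B, D}) = 0.32 + 0.29 + 0.16 = 0.77; P(Die2=C, Die1 ∈ {A, B, D}) = 0.08 + 0.07 + 0.05 = 0.20.
P(Die2=C | Die1 ∈ {A, B, D}) = 0.20/0.77 = 0.2597.

0.2597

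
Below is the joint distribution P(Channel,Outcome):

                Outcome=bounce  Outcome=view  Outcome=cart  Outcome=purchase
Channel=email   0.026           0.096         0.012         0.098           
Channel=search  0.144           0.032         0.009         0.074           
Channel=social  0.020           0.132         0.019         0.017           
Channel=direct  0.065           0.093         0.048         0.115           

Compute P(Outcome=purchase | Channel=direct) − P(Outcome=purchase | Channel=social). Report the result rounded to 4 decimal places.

0.2678

P(Channel=direct) = 0.065 + 0.093 + 0.048 + 0.115 = 0.321; P(Outcome=purchase | Channel=direct) = 0.115/0.321 = 0.35826.
P(Channel=social) = 0.020 + 0.132 + 0.019 + 0.017 = 0.188; P(Outcome=purchase | Channel=social) = 0.017/0.188 = 0.09043.
Difference = 0.2678.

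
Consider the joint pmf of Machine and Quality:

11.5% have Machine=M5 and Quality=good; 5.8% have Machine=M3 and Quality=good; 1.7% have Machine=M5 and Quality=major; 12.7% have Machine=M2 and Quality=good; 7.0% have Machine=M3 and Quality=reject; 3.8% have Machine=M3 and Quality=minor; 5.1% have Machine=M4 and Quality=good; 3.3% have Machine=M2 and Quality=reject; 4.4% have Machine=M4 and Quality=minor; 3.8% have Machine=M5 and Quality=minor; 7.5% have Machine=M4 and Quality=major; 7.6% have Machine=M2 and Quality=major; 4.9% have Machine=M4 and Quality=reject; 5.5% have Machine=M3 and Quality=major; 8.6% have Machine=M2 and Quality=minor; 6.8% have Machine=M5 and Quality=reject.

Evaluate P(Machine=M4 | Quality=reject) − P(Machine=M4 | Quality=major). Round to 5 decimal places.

-0.11360

P(Quality=reject) = 0.033 + 0.070 + 0.049 + 0.068 = 0.220; P(Machine=M4 | Quality=reject) = 0.049/0.220 = 0.222727.
P(Quality=major) = 0.076 + 0.055 + 0.075 + 0.017 = 0.223; P(Machine=M4 | Quality=major) = 0.075/0.223 = 0.336323.
Difference = -0.11360.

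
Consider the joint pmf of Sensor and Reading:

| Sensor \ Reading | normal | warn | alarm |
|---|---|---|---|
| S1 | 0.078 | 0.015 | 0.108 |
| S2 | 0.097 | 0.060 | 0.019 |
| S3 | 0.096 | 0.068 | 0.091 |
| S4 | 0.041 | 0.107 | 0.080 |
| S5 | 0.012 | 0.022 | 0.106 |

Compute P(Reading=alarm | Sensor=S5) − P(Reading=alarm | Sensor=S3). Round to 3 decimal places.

0.400

P(Sensor=S5) = 0.012 + 0.022 + 0.106 = 0.140; P(Reading=alarm | Sensor=S5) = 0.106/0.140 = 0.7571.
P(Sensor=S3) = 0.096 + 0.068 + 0.091 = 0.255; P(Reading=alarm | Sensor=S3) = 0.091/0.255 = 0.3569.
Difference = 0.400.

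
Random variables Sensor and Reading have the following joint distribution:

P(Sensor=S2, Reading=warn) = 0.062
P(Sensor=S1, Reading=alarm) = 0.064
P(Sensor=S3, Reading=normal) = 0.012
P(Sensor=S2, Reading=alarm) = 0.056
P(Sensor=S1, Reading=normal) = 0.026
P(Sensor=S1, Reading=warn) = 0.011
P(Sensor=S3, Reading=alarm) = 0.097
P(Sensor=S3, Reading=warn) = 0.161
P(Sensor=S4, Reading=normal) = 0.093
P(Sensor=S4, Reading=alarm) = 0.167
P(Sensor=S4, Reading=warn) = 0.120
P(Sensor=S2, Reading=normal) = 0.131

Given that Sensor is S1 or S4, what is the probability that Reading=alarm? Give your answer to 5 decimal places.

0.48025

P(Sensor=S1) = 0.026 + 0.011 + 0.064 = 0.101.
P(Sensor=S4) = 0.093 + 0.120 + 0.167 = 0.380.
P(Sensor ∈ {S1, S4}) = 0.101 + 0.380 = 0.481; P(Reading=alarm, Sensor ∈ {S1, S4}) = 0.064 + 0.167 = 0.231.
P(Reading=alarm | Sensor ∈ {S1, S4}) = 0.231/0.481 = 0.48025.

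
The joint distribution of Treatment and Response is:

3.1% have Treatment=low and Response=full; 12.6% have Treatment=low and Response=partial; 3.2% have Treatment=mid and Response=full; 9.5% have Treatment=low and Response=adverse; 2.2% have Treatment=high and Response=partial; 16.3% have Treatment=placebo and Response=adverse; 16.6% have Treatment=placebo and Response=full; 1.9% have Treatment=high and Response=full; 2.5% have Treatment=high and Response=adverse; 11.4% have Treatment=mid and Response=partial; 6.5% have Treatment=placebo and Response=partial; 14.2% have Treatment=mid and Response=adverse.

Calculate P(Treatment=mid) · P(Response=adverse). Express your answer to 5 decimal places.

P(Treatment=mid) = 0.114 + 0.032 + 0.142 = 0.288.
P(Response=adverse) = 0.163 + 0.095 + 0.142 + 0.025 = 0.425.
Product: 0.288 × 0.425 = 0.12240.

0.12240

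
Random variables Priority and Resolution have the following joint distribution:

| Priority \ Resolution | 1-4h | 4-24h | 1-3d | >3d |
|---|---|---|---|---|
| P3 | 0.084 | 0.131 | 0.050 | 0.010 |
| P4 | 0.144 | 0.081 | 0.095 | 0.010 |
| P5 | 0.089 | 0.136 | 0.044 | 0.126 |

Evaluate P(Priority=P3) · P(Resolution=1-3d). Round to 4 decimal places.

P(Priority=P3) = 0.084 + 0.131 + 0.050 + 0.010 = 0.275.
P(Resolution=1-3d) = 0.050 + 0.095 + 0.044 = 0.189.
Product: 0.275 × 0.189 = 0.0520.

0.0520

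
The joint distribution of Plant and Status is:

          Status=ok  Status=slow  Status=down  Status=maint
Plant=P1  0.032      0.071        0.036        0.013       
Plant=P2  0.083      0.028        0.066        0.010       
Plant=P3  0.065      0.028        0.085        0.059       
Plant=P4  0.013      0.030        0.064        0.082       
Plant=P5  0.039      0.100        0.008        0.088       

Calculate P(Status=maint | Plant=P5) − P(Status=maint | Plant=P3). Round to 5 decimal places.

P(Plant=P5) = 0.039 + 0.100 + 0.008 + 0.088 = 0.235; P(Status=maint | Plant=P5) = 0.088/0.235 = 0.374468.
P(Plant=P3) = 0.065 + 0.028 + 0.085 + 0.059 = 0.237; P(Status=maint | Plant=P3) = 0.059/0.237 = 0.248945.
Difference = 0.12552.

0.12552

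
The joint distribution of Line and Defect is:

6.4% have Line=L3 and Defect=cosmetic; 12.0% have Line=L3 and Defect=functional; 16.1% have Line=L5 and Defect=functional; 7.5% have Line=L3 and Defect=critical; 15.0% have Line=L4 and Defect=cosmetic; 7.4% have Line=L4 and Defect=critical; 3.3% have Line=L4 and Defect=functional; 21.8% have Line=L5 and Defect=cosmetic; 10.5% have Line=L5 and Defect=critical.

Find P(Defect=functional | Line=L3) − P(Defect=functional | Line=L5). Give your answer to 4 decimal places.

P(Line=L3) = 0.064 + 0.120 + 0.075 = 0.259; P(Defect=functional | Line=L3) = 0.120/0.259 = 0.46332.
P(Line=L5) = 0.218 + 0.161 + 0.105 = 0.484; P(Defect=functional | Line=L5) = 0.161/0.484 = 0.33264.
Difference = 0.1307.

0.1307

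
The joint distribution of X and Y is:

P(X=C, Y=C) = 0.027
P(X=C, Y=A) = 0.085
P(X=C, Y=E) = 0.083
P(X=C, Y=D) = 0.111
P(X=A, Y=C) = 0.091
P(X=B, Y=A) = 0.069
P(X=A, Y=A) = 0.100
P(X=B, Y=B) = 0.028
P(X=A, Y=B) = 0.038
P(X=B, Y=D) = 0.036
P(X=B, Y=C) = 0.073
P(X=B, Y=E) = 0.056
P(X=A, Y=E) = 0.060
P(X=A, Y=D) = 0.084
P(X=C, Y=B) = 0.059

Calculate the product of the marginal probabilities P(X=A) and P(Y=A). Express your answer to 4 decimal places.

0.0947

P(X=A) = 0.100 + 0.038 + 0.091 + 0.084 + 0.060 = 0.373.
P(Y=A) = 0.100 + 0.069 + 0.085 = 0.254.
Product: 0.373 × 0.254 = 0.0947.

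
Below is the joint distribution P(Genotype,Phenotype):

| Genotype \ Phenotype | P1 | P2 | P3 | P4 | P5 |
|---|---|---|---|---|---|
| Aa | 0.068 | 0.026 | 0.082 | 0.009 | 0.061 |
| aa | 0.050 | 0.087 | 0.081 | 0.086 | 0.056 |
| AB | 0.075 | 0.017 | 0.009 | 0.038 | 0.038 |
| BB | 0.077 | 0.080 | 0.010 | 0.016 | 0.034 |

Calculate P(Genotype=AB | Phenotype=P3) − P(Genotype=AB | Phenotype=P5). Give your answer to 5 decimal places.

-0.15161

P(Phenotype=P3) = 0.082 + 0.081 + 0.009 + 0.010 = 0.182; P(Genotype=AB | Phenotype=P3) = 0.009/0.182 = 0.049451.
P(Phenotype=P5) = 0.061 + 0.056 + 0.038 + 0.034 = 0.189; P(Genotype=AB | Phenotype=P5) = 0.038/0.189 = 0.201058.
Difference = -0.15161.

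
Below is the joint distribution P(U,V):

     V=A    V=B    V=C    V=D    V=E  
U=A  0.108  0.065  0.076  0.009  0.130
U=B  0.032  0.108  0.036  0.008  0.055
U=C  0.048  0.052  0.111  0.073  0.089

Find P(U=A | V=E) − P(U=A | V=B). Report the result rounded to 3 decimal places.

P(V=E) = 0.130 + 0.055 + 0.089 = 0.274; P(U=A | V=E) = 0.130/0.274 = 0.4745.
P(V=B) = 0.065 + 0.108 + 0.052 = 0.225; P(U=A | V=B) = 0.065/0.225 = 0.2889.
Difference = 0.186.

0.186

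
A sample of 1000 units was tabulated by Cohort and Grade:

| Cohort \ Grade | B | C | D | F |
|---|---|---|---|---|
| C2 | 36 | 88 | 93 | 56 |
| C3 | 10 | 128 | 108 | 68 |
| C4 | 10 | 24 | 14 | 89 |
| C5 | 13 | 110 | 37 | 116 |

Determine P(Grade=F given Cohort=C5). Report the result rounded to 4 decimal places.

0.4203

Total with Cohort=C5: 13 + 110 + 37 + 116 = 276.
P(Grade=F | Cohort=C5) = 116/276 = 0.4203.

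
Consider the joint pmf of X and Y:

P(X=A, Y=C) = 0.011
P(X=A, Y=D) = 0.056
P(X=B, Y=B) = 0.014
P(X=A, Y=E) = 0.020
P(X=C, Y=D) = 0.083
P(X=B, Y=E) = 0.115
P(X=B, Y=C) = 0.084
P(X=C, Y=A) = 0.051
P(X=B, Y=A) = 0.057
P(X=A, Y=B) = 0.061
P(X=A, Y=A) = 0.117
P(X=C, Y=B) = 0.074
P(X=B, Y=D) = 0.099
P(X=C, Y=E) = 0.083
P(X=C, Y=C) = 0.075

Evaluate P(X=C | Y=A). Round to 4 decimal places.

0.2267

P(Y=A) = 0.117 + 0.057 + 0.051 = 0.225.
P(X=C | Y=A) = 0.051/0.225 = 0.2267.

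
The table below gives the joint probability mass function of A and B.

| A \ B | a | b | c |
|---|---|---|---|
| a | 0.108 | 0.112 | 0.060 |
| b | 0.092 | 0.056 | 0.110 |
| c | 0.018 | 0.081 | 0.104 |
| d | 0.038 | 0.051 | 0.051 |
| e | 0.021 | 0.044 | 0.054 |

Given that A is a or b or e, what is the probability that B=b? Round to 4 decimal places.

P(A=a) = 0.108 + 0.112 + 0.060 = 0.280.
P(A=b) = 0.092 + 0.056 + 0.110 = 0.258.
P(A=e) = 0.021 + 0.044 + 0.054 = 0.119.
P(A ∈ {a, b, e}) = 0.280 + 0.258 + 0.119 = 0.657; P(B=b, A ∈ {a, b, e}) = 0.112 + 0.056 + 0.044 = 0.212.
P(B=b | A ∈ {a, b, e}) = 0.212/0.657 = 0.3227.

0.3227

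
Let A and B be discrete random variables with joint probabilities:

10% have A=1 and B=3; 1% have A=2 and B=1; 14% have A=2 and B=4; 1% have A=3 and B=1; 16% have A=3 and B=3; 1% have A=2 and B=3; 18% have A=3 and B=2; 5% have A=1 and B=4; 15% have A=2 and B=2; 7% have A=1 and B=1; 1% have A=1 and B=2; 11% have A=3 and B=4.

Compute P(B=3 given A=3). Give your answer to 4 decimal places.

P(A=3) = 0.01 + 0.18 + 0.16 + 0.11 = 0.46.
P(B=3 | A=3) = 0.16/0.46 = 0.3478.

0.3478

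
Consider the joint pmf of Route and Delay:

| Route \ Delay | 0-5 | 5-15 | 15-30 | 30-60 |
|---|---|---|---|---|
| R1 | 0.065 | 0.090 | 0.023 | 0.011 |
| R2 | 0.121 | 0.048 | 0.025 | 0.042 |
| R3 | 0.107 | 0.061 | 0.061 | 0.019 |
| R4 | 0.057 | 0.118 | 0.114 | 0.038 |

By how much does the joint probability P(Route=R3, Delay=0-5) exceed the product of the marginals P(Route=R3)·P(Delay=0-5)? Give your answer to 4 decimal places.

P(Route=R3) = 0.107 + 0.061 + 0.061 + 0.019 = 0.248.
P(Delay=0-5) = 0.065 + 0.121 + 0.107 + 0.057 = 0.350.
P(Route=R3, Delay=0-5) − P(Route=R3)P(Delay=0-5) = 0.107 − 0.248×0.350 = 0.0202.

0.0202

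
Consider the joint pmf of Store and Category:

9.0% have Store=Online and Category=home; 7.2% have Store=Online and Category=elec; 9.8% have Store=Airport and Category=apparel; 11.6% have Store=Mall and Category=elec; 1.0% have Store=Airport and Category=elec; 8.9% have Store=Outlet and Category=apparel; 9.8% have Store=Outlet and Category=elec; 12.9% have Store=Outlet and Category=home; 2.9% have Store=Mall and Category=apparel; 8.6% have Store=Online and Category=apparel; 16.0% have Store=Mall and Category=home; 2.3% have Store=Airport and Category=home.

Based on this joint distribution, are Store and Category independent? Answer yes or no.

no

P(Store=Mall) = 0.305 and P(Category=apparel) = 0.302, so their product is 0.09211, but P(Store=Mall, Category=apparel) = 0.029. Since these differ, Store and Category are not independent.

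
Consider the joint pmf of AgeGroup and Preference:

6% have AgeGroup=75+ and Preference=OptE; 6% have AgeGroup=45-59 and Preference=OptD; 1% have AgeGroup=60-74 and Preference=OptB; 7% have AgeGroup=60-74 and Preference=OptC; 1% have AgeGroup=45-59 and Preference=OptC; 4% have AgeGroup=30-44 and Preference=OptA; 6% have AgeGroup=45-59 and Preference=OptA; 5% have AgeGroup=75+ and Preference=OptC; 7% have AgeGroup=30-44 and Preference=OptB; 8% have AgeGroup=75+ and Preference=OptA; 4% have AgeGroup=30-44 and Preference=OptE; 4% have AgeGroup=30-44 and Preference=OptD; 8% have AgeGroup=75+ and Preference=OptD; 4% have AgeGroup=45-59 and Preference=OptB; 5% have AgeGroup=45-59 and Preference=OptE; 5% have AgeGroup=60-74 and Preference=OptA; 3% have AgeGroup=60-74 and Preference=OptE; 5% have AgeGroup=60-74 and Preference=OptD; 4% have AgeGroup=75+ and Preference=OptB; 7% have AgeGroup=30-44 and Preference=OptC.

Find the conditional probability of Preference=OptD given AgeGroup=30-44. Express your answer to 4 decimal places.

P(AgeGroup=30-44) = 0.04 + 0.07 + 0.07 + 0.04 + 0.04 = 0.26.
P(Preference=OptD | AgeGroup=30-44) = 0.04/0.26 = 0.1538.

0.1538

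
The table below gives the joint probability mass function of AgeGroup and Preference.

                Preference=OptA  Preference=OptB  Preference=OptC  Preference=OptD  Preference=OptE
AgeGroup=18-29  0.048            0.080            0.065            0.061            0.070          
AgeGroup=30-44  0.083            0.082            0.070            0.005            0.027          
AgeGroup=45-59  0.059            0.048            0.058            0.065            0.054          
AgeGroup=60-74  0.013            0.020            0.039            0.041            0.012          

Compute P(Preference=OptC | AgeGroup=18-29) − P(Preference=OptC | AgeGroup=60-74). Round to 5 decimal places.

-0.11138

P(AgeGroup=18-29) = 0.048 + 0.080 + 0.065 + 0.061 + 0.070 = 0.324; P(Preference=OptC | AgeGroup=18-29) = 0.065/0.324 = 0.200617.
P(AgeGroup=60-74) = 0.013 + 0.020 + 0.039 + 0.041 + 0.012 = 0.125; P(Preference=OptC | AgeGroup=60-74) = 0.039/0.125 = 0.312000.
Difference = -0.11138.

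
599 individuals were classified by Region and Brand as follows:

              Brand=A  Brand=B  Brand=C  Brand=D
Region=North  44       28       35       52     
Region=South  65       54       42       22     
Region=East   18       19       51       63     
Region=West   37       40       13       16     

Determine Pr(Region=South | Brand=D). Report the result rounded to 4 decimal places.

Total with Brand=D: 52 + 22 + 63 + 16 = 153.
P(Region=South | Brand=D) = 22/153 = 0.1438.

0.1438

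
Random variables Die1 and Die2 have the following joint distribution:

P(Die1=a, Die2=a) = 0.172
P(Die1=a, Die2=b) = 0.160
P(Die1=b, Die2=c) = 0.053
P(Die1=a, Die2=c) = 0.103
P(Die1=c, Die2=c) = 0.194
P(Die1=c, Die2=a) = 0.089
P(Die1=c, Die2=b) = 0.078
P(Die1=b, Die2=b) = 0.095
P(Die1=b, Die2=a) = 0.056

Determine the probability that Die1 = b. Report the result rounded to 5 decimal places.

0.20400

P(Die1=b) = 0.056 + 0.095 + 0.053 = 0.204.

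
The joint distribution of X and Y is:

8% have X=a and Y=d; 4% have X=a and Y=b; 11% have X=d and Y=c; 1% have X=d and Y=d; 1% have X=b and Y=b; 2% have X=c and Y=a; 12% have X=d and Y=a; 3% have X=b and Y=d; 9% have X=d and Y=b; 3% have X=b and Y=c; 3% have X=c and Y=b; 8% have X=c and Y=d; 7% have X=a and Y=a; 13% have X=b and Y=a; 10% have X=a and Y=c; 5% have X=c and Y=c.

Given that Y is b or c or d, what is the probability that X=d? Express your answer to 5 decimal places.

P(Y=b) = 0.04 + 0.01 + 0.03 + 0.09 = 0.17.
P(Y=c) = 0.10 + 0.03 + 0.05 + 0.11 = 0.29.
P(Y=d) = 0.08 + 0.03 + 0.08 + 0.01 = 0.20.
P(Y ∈ {b, c, d}) = 0.17 + 0.29 + 0.20 = 0.66; P(X=d, Y ∈ {b, c, d}) = 0.09 + 0.11 + 0.01 = 0.21.
P(X=d | Y ∈ {b, c, d}) = 0.21/0.66 = 0.31818.

0.31818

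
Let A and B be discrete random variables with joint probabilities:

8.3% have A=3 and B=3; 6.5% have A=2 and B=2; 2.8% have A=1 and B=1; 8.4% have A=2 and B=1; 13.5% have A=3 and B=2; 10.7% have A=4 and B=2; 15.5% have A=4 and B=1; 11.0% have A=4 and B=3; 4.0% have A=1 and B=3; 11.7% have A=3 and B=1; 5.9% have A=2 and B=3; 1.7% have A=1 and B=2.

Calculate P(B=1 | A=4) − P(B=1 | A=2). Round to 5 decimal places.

0.01282

P(A=4) = 0.155 + 0.107 + 0.110 = 0.372; P(B=1 | A=4) = 0.155/0.372 = 0.416667.
P(A=2) = 0.084 + 0.065 + 0.059 = 0.208; P(B=1 | A=2) = 0.084/0.208 = 0.403846.
Difference = 0.01282.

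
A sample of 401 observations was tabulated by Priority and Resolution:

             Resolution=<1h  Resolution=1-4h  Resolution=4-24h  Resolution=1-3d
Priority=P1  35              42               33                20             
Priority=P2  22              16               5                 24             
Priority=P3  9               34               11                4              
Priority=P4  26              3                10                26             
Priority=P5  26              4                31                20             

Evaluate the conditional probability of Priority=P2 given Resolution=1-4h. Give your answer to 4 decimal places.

Total with Resolution=1-4h: 42 + 16 + 34 + 3 + 4 = 99.
P(Priority=P2 | Resolution=1-4h) = 16/99 = 0.1616.

0.1616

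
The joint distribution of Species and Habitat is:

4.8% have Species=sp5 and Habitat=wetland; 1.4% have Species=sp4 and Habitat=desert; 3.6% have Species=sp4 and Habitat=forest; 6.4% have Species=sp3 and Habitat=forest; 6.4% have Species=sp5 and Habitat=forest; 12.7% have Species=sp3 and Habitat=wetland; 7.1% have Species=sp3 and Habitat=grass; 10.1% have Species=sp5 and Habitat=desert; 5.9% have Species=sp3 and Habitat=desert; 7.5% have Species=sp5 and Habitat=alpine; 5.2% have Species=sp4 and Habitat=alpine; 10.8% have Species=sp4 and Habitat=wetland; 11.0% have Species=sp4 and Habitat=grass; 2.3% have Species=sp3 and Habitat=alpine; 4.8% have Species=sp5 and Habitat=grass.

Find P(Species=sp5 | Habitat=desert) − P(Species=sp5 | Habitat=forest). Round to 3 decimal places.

0.190

P(Habitat=desert) = 0.059 + 0.014 + 0.101 = 0.174; P(Species=sp5 | Habitat=desert) = 0.101/0.174 = 0.5805.
P(Habitat=forest) = 0.064 + 0.036 + 0.064 = 0.164; P(Species=sp5 | Habitat=forest) = 0.064/0.164 = 0.3902.
Difference = 0.190.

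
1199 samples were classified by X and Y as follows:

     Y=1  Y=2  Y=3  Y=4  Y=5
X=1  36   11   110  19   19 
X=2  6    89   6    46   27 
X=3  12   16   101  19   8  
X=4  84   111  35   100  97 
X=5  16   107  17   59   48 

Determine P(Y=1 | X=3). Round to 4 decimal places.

Total with X=3: 12 + 16 + 101 + 19 + 8 = 156.
P(Y=1 | X=3) = 12/156 = 0.0769.

0.0769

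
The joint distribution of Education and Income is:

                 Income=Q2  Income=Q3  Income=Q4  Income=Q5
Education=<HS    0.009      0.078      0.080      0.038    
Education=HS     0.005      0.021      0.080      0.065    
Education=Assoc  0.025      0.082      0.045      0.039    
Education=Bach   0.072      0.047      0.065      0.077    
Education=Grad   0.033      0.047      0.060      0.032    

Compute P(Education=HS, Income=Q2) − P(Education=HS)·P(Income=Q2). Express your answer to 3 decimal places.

-0.020

P(Education=HS) = 0.005 + 0.021 + 0.080 + 0.065 = 0.171.
P(Income=Q2) = 0.009 + 0.005 + 0.025 + 0.072 + 0.033 = 0.144.
P(Education=HS, Income=Q2) − P(Education=HS)P(Income=Q2) = 0.005 − 0.171×0.144 = -0.020.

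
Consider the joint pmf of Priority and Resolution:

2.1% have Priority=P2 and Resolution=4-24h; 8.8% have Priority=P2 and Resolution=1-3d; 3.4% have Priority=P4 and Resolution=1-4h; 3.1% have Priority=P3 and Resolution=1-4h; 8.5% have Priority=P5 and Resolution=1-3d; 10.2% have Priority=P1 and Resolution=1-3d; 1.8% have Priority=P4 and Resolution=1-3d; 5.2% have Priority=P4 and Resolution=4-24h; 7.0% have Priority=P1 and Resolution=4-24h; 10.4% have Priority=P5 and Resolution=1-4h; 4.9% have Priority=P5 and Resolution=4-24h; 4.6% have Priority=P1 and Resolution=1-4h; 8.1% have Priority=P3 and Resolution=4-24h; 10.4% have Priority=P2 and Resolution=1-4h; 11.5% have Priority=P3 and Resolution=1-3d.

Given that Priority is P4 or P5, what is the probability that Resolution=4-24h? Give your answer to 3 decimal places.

P(Priority=P4) = 0.034 + 0.052 + 0.018 = 0.104.
P(Priority=P5) = 0.104 + 0.049 + 0.085 = 0.238.
P(Priority ∈ {P4, P5}) = 0.104 + 0.238 = 0.342; P(Resolution=4-24h, Priority ∈ {P4, P5}) = 0.052 + 0.049 = 0.101.
P(Resolution=4-24h | Priority ∈ {P4, P5}) = 0.101/0.342 = 0.295.

0.295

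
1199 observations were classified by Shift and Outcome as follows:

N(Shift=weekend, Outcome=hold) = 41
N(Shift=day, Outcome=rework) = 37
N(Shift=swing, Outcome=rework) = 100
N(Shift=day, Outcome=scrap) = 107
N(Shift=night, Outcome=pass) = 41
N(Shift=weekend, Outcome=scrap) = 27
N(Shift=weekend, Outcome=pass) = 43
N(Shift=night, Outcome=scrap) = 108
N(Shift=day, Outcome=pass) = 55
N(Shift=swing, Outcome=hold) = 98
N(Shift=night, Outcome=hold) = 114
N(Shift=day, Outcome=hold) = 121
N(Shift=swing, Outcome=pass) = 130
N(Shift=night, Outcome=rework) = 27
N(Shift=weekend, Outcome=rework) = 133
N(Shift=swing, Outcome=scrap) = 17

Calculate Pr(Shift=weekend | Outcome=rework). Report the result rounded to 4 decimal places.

Total with Outcome=rework: 37 + 100 + 27 + 133 = 297.
P(Shift=weekend | Outcome=rework) = 133/297 = 0.4478.

0.4478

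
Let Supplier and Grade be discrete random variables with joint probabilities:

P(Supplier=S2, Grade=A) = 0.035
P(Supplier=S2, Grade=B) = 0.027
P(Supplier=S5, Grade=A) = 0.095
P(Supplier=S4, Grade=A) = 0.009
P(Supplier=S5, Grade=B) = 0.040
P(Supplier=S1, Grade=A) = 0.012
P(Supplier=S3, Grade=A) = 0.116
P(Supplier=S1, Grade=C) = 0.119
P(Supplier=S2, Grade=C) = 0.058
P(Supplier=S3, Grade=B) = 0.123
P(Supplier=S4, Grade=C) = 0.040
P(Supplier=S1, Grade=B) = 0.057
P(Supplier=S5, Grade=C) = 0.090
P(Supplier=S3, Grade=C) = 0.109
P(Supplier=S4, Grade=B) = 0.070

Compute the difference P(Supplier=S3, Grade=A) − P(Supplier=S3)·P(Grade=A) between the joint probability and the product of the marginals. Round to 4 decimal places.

0.0231

P(Supplier=S3) = 0.116 + 0.123 + 0.109 = 0.348.
P(Grade=A) = 0.012 + 0.035 + 0.116 + 0.009 + 0.095 = 0.267.
P(Supplier=S3, Grade=A) − P(Supplier=S3)P(Grade=A) = 0.116 − 0.348×0.267 = 0.0231.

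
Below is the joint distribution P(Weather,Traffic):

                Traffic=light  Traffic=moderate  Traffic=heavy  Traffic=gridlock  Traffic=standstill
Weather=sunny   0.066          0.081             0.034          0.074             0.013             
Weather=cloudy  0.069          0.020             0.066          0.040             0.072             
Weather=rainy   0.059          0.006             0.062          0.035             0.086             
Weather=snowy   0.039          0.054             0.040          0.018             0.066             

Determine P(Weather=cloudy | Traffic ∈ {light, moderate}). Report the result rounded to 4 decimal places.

0.2259

P(Traffic=light) = 0.066 + 0.069 + 0.059 + 0.039 = 0.233.
P(Traffic=moderate) = 0.081 + 0.020 + 0.006 + 0.054 = 0.161.
P(Traffic ∈ {light, moderate}) = 0.233 + 0.161 = 0.394; P(Weather=cloudy, Traffic ∈ {light, moderate}) = 0.069 + 0.020 = 0.089.
P(Weather=cloudy | Traffic ∈ {light, moderate}) = 0.089/0.394 = 0.2259.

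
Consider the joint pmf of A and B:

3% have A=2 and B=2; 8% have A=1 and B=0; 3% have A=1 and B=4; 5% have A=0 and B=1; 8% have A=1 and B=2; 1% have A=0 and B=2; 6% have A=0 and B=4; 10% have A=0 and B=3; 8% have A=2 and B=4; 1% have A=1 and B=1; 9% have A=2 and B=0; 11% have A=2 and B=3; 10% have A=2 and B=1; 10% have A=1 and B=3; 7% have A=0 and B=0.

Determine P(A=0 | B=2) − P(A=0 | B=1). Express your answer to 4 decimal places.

P(B=2) = 0.01 + 0.08 + 0.03 = 0.12; P(A=0 | B=2) = 0.01/0.12 = 0.08333.
P(B=1) = 0.05 + 0.01 + 0.10 = 0.16; P(A=0 | B=1) = 0.05/0.16 = 0.31250.
Difference = -0.2292.

-0.2292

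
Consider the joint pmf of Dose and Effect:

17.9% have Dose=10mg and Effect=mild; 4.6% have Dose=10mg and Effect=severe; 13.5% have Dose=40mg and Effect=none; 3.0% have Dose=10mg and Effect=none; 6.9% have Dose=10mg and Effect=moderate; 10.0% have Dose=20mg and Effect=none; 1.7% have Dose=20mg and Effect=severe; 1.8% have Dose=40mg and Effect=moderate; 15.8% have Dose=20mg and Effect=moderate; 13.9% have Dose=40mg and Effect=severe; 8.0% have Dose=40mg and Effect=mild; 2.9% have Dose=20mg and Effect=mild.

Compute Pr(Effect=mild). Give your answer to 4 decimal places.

P(Effect=mild) = 0.179 + 0.029 + 0.080 = 0.288.

0.2880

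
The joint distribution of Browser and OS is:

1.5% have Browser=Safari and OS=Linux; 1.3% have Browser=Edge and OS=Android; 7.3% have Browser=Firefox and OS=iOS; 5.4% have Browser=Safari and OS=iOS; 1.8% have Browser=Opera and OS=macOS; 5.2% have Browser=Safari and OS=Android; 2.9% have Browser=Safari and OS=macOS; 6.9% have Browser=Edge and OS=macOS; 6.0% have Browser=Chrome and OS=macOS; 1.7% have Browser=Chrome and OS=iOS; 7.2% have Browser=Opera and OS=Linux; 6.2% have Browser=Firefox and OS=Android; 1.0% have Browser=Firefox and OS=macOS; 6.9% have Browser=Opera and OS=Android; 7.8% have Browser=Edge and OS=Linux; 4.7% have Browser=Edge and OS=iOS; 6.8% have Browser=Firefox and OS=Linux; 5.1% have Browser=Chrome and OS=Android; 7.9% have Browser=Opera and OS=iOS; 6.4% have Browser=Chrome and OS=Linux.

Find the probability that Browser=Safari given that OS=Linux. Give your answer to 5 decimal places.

0.05051

P(OS=Linux) = 0.064 + 0.068 + 0.015 + 0.078 + 0.072 = 0.297.
P(Browser=Safari | OS=Linux) = 0.015/0.297 = 0.05051.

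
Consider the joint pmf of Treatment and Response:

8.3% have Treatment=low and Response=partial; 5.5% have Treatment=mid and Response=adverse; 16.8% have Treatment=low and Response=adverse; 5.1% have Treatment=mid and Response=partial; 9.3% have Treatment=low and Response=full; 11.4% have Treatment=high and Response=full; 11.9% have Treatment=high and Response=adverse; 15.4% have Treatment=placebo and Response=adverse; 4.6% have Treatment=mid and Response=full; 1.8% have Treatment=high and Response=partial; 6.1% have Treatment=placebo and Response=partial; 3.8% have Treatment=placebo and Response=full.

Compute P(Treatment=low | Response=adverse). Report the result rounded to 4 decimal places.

0.3387

P(Response=adverse) = 0.154 + 0.168 + 0.055 + 0.119 = 0.496.
P(Treatment=low | Response=adverse) = 0.168/0.496 = 0.3387.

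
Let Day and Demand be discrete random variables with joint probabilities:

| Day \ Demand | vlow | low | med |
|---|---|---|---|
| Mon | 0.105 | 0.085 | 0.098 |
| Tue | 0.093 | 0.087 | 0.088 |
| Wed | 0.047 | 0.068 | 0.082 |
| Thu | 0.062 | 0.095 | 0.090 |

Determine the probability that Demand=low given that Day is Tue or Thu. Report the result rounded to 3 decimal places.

P(Day=Tue) = 0.093 + 0.087 + 0.088 = 0.268.
P(Day=Thu) = 0.062 + 0.095 + 0.090 = 0.247.
P(Day ∈ {Tue, Thu}) = 0.268 + 0.247 = 0.515; P(Demand=low, Day ∈ {Tue, Thu}) = 0.087 + 0.095 = 0.182.
P(Demand=low | Day ∈ {Tue, Thu}) = 0.182/0.515 = 0.353.

0.353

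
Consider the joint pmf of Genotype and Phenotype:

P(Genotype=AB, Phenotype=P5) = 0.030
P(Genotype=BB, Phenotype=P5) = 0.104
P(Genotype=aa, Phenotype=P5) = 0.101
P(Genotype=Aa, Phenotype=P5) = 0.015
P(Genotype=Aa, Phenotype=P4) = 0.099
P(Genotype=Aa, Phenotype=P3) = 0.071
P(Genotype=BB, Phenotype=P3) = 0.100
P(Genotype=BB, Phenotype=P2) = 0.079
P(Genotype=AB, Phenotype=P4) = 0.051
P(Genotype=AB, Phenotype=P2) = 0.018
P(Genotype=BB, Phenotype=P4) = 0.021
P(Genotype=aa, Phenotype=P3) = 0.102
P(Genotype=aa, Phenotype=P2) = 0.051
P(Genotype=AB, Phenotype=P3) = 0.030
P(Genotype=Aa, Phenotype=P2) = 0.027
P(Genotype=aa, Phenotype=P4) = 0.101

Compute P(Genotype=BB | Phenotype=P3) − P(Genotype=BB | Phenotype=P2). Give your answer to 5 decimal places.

-0.12140

P(Phenotype=P3) = 0.071 + 0.102 + 0.030 + 0.100 = 0.303; P(Genotype=BB | Phenotype=P3) = 0.100/0.303 = 0.330033.
P(Phenotype=P2) = 0.027 + 0.051 + 0.018 + 0.079 = 0.175; P(Genotype=BB | Phenotype=P2) = 0.079/0.175 = 0.451429.
Difference = -0.12140.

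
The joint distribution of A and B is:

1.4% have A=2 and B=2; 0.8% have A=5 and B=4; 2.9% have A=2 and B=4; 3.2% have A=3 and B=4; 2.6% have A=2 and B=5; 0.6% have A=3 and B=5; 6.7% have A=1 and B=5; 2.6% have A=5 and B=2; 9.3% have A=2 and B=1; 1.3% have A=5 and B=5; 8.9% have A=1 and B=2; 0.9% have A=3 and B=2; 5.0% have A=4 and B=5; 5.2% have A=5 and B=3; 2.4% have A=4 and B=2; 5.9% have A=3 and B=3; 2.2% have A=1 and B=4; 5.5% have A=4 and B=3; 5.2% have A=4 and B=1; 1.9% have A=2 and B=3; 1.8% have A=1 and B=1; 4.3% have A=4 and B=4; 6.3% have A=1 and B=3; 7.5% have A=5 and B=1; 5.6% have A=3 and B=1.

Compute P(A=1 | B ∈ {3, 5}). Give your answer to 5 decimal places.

0.31707

P(B=3) = 0.063 + 0.019 + 0.059 + 0.055 + 0.052 = 0.248.
P(B=5) = 0.067 + 0.026 + 0.006 + 0.050 + 0.013 = 0.162.
P(B ∈ {3, 5}) = 0.248 + 0.162 = 0.410; P(A=1, B ∈ {3, 5}) = 0.063 + 0.067 = 0.130.
P(A=1 | B ∈ {3, 5}) = 0.130/0.410 = 0.31707.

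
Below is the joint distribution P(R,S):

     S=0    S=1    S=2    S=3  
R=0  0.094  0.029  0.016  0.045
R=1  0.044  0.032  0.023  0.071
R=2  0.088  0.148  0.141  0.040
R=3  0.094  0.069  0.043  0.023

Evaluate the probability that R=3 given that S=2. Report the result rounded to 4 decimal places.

0.1928

P(S=2) = 0.016 + 0.023 + 0.141 + 0.043 = 0.223.
P(R=3 | S=2) = 0.043/0.223 = 0.1928.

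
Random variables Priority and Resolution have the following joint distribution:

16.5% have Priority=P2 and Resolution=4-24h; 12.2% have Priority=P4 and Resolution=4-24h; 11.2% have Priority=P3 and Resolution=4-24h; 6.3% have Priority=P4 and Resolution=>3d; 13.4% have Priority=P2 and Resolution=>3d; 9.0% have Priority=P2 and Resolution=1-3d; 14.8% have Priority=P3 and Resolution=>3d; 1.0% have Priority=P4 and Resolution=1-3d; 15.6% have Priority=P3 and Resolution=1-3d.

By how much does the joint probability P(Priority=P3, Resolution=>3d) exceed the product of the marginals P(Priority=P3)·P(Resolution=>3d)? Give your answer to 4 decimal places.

P(Priority=P3) = 0.112 + 0.156 + 0.148 = 0.416.
P(Resolution=>3d) = 0.134 + 0.148 + 0.063 = 0.345.
P(Priority=P3, Resolution=>3d) − P(Priority=P3)P(Resolution=>3d) = 0.148 − 0.416×0.345 = 0.0045.

0.0045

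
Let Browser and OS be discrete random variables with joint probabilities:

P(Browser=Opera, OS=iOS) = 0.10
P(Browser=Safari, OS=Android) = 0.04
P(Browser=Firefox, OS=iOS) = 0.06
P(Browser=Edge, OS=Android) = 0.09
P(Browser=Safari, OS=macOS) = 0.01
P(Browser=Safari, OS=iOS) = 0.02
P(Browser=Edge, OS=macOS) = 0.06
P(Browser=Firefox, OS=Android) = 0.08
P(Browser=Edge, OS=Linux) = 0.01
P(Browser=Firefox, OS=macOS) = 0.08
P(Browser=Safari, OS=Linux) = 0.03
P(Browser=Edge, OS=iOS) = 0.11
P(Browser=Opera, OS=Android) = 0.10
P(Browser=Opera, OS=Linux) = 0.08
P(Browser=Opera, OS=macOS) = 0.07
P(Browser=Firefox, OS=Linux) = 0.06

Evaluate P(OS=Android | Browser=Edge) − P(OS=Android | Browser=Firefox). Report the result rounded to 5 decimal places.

0.04762

P(Browser=Edge) = 0.06 + 0.01 + 0.11 + 0.09 = 0.27; P(OS=Android | Browser=Edge) = 0.09/0.27 = 0.333333.
P(Browser=Firefox) = 0.08 + 0.06 + 0.06 + 0.08 = 0.28; P(OS=Android | Browser=Firefox) = 0.08/0.28 = 0.285714.
Difference = 0.04762.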